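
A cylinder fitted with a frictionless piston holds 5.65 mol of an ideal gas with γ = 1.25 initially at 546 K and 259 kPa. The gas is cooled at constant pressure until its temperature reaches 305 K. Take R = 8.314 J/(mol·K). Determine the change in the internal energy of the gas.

-45300 J

V₁ = nRT₁/P₁ = 5.65×8.314×546/259 = 99.0 L.
Isobaric: P stays 259 kPa; V/T = const ⇒ T₂ = 305 K, V₂ = 55.3 L.
For an ideal gas ΔU = nCvΔT with Cv = R/(γ−1) = 33.3 J/(mol·K).
ΔU = 5.65×33.3×(305−546) = -45300 J.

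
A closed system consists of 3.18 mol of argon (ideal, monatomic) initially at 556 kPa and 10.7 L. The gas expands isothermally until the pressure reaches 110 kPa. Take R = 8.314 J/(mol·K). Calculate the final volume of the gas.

54.1 L

T₁ = P₁V₁/(nR) = 556×10.7/(3.18×8.314) = 225 K.
Isothermal: T stays 225 K; PV = const ⇒ V₂ = 54.1 L, P₂ = 110 kPa.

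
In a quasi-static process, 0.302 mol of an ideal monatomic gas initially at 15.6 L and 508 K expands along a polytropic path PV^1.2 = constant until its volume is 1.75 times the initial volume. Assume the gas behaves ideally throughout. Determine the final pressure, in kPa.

P₁ = nRT₁/V₁ = 0.302×8.314×508/15.6 = 81.8 kPa.
Polytropic n=1.2: T₂ = T₁(V₁/V₂)^(n−1) = 508×(0.571)^0.20 = 454 K; P₂ = P₁(V₁/V₂)^n = 41.8 kPa.

41.8 kPa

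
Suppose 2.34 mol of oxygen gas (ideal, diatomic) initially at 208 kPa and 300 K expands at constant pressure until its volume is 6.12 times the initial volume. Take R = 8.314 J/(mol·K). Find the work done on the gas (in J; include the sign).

-29900 J

V₁ = nRT₁/P₁ = 2.34×8.314×300/208 = 28.1 L.
Isobaric: P stays 208 kPa; V/T = const ⇒ T₂ = 1840 K, V₂ = 172 L.
W = PΔV = 208×(172−28.1) kPa·L = 29900 J.
Work done on the gas = −W_by = -29900 J.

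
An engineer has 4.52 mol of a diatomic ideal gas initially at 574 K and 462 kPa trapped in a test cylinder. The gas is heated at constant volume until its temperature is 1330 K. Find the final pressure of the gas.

V₁ = nRT₁/P₁ = 4.52×8.314×574/462 = 46.7 L.
Isochoric: V stays 46.7 L; P/T = const ⇒ T₂ = 1330 K, P₂ = 1070 kPa.

1070 kPa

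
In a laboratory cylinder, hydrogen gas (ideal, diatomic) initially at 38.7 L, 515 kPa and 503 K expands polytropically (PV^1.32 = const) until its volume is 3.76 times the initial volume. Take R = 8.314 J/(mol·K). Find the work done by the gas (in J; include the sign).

n = P₁V₁/(RT₁) = 515×38.7/(8.314×503) = 4.77 mol.
Polytropic n=1.32: T₂ = T₁(V₁/V₂)^(n−1) = 503×(0.266)^0.32 = 329 K; P₂ = P₁(V₁/V₂)^n = 89.7 kPa.
W = (P₁V₁−P₂V₂)/(n−1) = (515×38.7−89.7×146)/0.32 = 21500 J.

21500 J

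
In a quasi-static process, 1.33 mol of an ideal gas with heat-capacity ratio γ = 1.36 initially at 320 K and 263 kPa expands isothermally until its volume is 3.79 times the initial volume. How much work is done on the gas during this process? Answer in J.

V₁ = nRT₁/P₁ = 1.33×8.314×320/263 = 13.5 L.
Isothermal: T stays 320 K; PV = const ⇒ V₂ = 51.0 L, P₂ = 69.4 kPa.
W = nRT ln(V₂/V₁) = 1.33×8.314×320×ln(3.79) = 4710 J.
Work done on the gas = −W_by = -4710 J.

-4710 J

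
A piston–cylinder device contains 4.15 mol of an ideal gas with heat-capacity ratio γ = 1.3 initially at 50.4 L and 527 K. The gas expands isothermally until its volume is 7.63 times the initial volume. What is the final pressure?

47.3 kPa

P₁ = nRT₁/V₁ = 4.15×8.314×527/50.4 = 361 kPa.
Isothermal: T stays 527 K; PV = const ⇒ V₂ = 385 L, P₂ = 47.3 kPa.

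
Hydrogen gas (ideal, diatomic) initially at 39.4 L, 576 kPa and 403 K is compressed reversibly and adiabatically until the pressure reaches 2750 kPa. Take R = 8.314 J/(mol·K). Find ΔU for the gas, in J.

31900 J

n = P₁V₁/(RT₁) = 576×39.4/(8.314×403) = 6.77 mol.
Adiabatic: T₂/T₁ = (P₂/P₁)^((γ−1)/γ) ⇒ T₂ = 403×(4.77)^0.286 = 630 K; V₂ = 12.9 L.
For an ideal gas ΔU = nCvΔT with Cv = (5/2)R = 20.8 J/(mol·K).
ΔU = 6.77×20.8×(630−403) = 31900 J.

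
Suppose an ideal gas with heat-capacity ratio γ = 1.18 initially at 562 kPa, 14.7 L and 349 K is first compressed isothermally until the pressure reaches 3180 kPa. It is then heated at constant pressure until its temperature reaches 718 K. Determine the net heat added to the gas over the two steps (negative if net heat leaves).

42900 J

n = P₁V₁/(RT₁) = 562×14.7/(8.314×349) = 2.85 mol.
Step 1 — Isothermal: T stays 349 K; PV = const ⇒ V₂ = 2.60 L, P₂ = 3180 kPa.
ΔU = 0 (ideal gas, T constant).
W = nRT ln(V₂/V₁) = 2.85×8.314×349×ln(0.177) = -14300 J.
Q = ΔU + W = -14300 J.
State after step 1: P = 3180 kPa, V = 2.60 L, T = 349 K.
Step 2 — Isobaric: P stays 3180 kPa; V/T = const ⇒ T₂ = 718 K, V₂ = 5.34 L.
W = PΔV = 3180×(5.34−2.60) kPa·L = 8730 J.
ΔU = nCvΔT = 2.85×46.2×(718−349) = 48500 J.
Q = ΔU + W = nCpΔT = 57300 J.
Net over both steps: W = -5580 J, Q = 42900 J, ΔU = 48500 J.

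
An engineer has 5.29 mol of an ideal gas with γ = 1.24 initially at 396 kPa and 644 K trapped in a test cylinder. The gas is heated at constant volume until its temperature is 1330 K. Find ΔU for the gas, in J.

V₁ = nRT₁/P₁ = 5.29×8.314×644/396 = 71.5 L.
Isochoric: V stays 71.5 L; P/T = const ⇒ T₂ = 1330 K, P₂ = 818 kPa.
For an ideal gas ΔU = nCvΔT with Cv = R/(γ−1) = 34.6 J/(mol·K).
ΔU = 5.29×34.6×(1330−644) = 126000 J.

126000 J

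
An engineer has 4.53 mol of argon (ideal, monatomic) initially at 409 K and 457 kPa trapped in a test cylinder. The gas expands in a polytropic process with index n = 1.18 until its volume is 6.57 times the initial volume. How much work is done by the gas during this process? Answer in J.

24600 J

V₁ = nRT₁/P₁ = 4.53×8.314×409/457 = 33.7 L.
Polytropic n=1.18: T₂ = T₁(V₁/V₂)^(n−1) = 409×(0.152)^0.18 = 291 K; P₂ = P₁(V₁/V₂)^n = 49.6 kPa.
W = (P₁V₁−P₂V₂)/(n−1) = (457×33.7−49.6×221)/0.18 = 24600 J.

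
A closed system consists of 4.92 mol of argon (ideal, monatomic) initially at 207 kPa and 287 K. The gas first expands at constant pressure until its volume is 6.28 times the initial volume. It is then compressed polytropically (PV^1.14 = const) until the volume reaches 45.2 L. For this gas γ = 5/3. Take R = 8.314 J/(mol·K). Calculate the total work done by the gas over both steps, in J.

V₁ = nRT₁/P₁ = 4.92×8.314×287/207 = 56.7 L.
Step 1 — Isobaric: P stays 207 kPa; V/T = const ⇒ T₂ = 1800 K, V₂ = 356 L.
W = PΔV = 207×(356−56.7) kPa·L = 62000 J.
ΔU = nCvΔT = 4.92×12.5×(1800−287) = 93000 J.
Q = ΔU + W = nCpΔT = 155000 J.
State after step 1: P = 207 kPa, V = 356 L, T = 1800 K.
Step 2 — Polytropic n=1.14: T₂ = T₁(V₁/V₂)^(n−1) = 1800×(7.88)^0.14 = 2410 K; P₂ = P₁(V₁/V₂)^n = 2180 kPa.
W = (P₁V₁−P₂V₂)/(n−1) = (207×356−2180×45.2)/0.14 = -176000 J.
ΔU = nCvΔT = 4.92×12.5×(2410−1800) = 37100 J.
Q = ΔU + W = -139000 J.
Net over both steps: W = -114000 J, Q = 15600 J, ΔU = 130000 J.

-114000 J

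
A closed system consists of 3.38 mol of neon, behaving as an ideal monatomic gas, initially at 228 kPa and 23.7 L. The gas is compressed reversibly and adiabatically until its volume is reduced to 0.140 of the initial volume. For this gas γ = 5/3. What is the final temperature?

T₁ = P₁V₁/(nR) = 228×23.7/(3.38×8.314) = 192 K.
Adiabatic: TV^(γ−1) = const ⇒ T₂ = 192×(7.14)^0.667 = 713 K; PV^γ = const ⇒ P₂ = 6040 kPa.

713 K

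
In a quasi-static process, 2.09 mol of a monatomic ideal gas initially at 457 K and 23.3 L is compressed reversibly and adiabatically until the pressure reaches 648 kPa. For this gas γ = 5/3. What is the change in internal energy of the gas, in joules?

P₁ = nRT₁/V₁ = 2.09×8.314×457/23.3 = 341 kPa.
Adiabatic: T₂/T₁ = (P₂/P₁)^((γ−1)/γ) ⇒ T₂ = 457×(1.90)^0.400 = 591 K; V₂ = 15.8 L.
For an ideal gas ΔU = nCvΔT with Cv = (3/2)R = 12.5 J/(mol·K).
ΔU = 2.09×12.5×(591−457) = 3490 J.

3490 J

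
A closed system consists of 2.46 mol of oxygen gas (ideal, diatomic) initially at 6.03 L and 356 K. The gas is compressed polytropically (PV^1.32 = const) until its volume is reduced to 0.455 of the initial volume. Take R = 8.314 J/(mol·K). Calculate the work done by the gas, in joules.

-6520 J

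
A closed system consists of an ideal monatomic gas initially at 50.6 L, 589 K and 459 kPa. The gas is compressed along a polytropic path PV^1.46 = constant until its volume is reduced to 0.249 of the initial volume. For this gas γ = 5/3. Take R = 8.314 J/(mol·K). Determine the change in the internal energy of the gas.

n = P₁V₁/(RT₁) = 459×50.6/(8.314×589) = 4.74 mol.
Polytropic n=1.46: T₂ = T₁(V₁/V₂)^(n−1) = 589×(4.02)^0.46 = 1120 K; P₂ = P₁(V₁/V₂)^n = 3490 kPa.
For an ideal gas ΔU = nCvΔT with Cv = (3/2)R = 12.5 J/(mol·K).
ΔU = 4.74×12.5×(1120−589) = 31200 J.

31200 J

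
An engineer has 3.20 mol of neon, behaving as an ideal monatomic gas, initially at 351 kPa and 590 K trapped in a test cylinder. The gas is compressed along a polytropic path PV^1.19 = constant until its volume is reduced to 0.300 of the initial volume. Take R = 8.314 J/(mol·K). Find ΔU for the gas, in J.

6050 J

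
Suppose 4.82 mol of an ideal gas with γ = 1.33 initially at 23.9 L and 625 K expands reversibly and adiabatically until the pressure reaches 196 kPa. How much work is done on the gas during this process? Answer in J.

P₁ = nRT₁/V₁ = 4.82×8.314×625/23.9 = 1050 kPa.
Adiabatic: T₂/T₁ = (P₂/P₁)^((γ−1)/γ) ⇒ T₂ = 625×(0.187)^0.248 = 412 K; V₂ = 84.3 L.
ΔU = nCvΔT = 4.82×25.2×(412−625) = -25800 J.
Q = 0 for an adiabatic process, so W = −ΔU = 25800 J.
Work done on the gas = −W_by = -25800 J.

-25800 J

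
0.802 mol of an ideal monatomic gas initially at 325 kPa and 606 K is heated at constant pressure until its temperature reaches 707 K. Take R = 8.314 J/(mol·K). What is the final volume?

14.5 L

V₁ = nRT₁/P₁ = 0.802×8.314×606/325 = 12.4 L.
Isobaric: P stays 325 kPa; V/T = const ⇒ T₂ = 707 K, V₂ = 14.5 L.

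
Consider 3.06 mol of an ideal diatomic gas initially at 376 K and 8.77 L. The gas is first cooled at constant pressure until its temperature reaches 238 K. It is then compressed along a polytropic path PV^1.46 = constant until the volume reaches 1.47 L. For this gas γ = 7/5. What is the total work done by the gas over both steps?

P₁ = nRT₁/V₁ = 3.06×8.314×376/8.77 = 1090 kPa.
Step 1 — Isobaric: P stays 1090 kPa; V/T = const ⇒ T₂ = 238 K, V₂ = 5.55 L.
W = PΔV = 1090×(5.55−8.77) kPa·L = -3510 J.
ΔU = nCvΔT = 3.06×20.8×(238−376) = -8780 J.
Q = ΔU + W = nCpΔT = -12300 J.
State after step 1: P = 1090 kPa, V = 5.55 L, T = 238 K.
Step 2 — Polytropic n=1.46: T₂ = T₁(V₁/V₂)^(n−1) = 238×(3.78)^0.46 = 439 K; P₂ = P₁(V₁/V₂)^n = 7590 kPa.
W = (P₁V₁−P₂V₂)/(n−1) = (1090×5.55−7590×1.47)/0.46 = -11100 J.
ΔU = nCvΔT = 3.06×20.8×(439−238) = 12800 J.
Q = ΔU + W = 1660 J.
Net over both steps: W = -14600 J, Q = -10600 J, ΔU = 3980 J.

-14600 J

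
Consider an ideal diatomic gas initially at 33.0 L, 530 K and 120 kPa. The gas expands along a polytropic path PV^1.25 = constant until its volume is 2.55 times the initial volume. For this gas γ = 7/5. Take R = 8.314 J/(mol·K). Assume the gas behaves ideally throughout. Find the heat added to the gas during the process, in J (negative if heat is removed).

1240 J

n = P₁V₁/(RT₁) = 120×33.0/(8.314×530) = 0.899 mol.
Polytropic n=1.25: T₂ = T₁(V₁/V₂)^(n−1) = 530×(0.392)^0.25 = 419 K; P₂ = P₁(V₁/V₂)^n = 37.2 kPa.
W = (P₁V₁−P₂V₂)/(n−1) = (120×33.0−37.2×84.1)/0.25 = 3310 J.
ΔU = nCvΔT = 0.899×20.8×(419−530) = -2070 J.
Q = ΔU + W = 1240 J.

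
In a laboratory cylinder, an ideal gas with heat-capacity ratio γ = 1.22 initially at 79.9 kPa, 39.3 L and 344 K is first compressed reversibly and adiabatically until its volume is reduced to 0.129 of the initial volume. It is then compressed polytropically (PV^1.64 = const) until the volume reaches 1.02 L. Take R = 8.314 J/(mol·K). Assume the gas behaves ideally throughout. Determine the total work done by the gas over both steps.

n = P₁V₁/(RT₁) = 79.9×39.3/(8.314×344) = 1.10 mol.
Step 1 — Adiabatic: TV^(γ−1) = const ⇒ T₂ = 344×(7.75)^0.220 = 540 K; PV^γ = const ⇒ P₂ = 972 kPa.
ΔU = nCvΔT = 1.10×37.8×(540−344) = 8120 J.
Q = 0 for an adiabatic process, so W = −ΔU = -8120 J.
State after step 1: P = 972 kPa, V = 5.07 L, T = 540 K.
Step 2 — Polytropic n=1.64: T₂ = T₁(V₁/V₂)^(n−1) = 540×(4.97)^0.64 = 1510 K; P₂ = P₁(V₁/V₂)^n = 13500 kPa.
W = (P₁V₁−P₂V₂)/(n−1) = (972×5.07−13500×1.02)/0.64 = -13800 J.
ΔU = nCvΔT = 1.10×37.8×(1510−540) = 40100 J.
Q = ΔU + W = 26300 J.
Net over both steps: W = -21900 J, Q = 26300 J, ΔU = 48200 J.

-21900 J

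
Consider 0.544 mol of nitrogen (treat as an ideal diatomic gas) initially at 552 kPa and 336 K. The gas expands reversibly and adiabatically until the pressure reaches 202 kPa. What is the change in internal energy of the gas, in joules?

-948 J

V₁ = nRT₁/P₁ = 0.544×8.314×336/552 = 2.75 L.
Adiabatic: T₂/T₁ = (P₂/P₁)^((γ−1)/γ) ⇒ T₂ = 336×(0.366)^0.286 = 252 K; V₂ = 5.64 L.
For an ideal gas ΔU = nCvΔT with Cv = (5/2)R = 20.8 J/(mol·K).
ΔU = 0.544×20.8×(252−336) = -948 J.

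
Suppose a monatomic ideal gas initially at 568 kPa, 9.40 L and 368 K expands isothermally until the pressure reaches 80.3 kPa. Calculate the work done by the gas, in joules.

n = P₁V₁/(RT₁) = 568×9.40/(8.314×368) = 1.75 mol.
Isothermal: T stays 368 K; PV = const ⇒ V₂ = 66.5 L, P₂ = 80.3 kPa.
W = nRT ln(V₂/V₁) = 1.75×8.314×368×ln(7.07) = 10400 J.

10400 J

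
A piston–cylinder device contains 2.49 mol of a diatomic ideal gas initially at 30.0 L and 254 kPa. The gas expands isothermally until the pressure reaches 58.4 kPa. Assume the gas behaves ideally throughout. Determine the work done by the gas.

11200 J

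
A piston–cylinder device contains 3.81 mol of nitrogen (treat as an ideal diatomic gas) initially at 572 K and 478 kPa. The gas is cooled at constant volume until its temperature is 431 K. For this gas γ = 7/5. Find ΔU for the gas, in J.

V₁ = nRT₁/P₁ = 3.81×8.314×572/478 = 37.9 L.
Isochoric: V stays 37.9 L; P/T = const ⇒ T₂ = 431 K, P₂ = 360 kPa.
For an ideal gas ΔU = nCvΔT with Cv = (5/2)R = 20.8 J/(mol·K).
ΔU = 3.81×20.8×(431−572) = -11200 J.

-11200 J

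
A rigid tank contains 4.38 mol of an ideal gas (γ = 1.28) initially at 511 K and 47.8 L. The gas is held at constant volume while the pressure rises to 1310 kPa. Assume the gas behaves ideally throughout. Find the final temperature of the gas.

P₁ = nRT₁/V₁ = 4.38×8.314×511/47.8 = 389 kPa.
Isochoric: V stays 47.8 L; P/T = const ⇒ T₂ = 1720 K, P₂ = 1310 kPa.

1720 K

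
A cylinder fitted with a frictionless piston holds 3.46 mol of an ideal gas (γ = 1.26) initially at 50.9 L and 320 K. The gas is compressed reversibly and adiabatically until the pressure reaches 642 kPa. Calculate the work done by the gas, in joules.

-10600 J

P₁ = nRT₁/V₁ = 3.46×8.314×320/50.9 = 181 kPa.
Adiabatic: T₂/T₁ = (P₂/P₁)^((γ−1)/γ) ⇒ T₂ = 320×(3.55)^0.206 = 416 K; V₂ = 18.6 L.
ΔU = nCvΔT = 3.46×32.0×(416−320) = 10600 J.
Q = 0 for an adiabatic process, so W = −ΔU = -10600 J.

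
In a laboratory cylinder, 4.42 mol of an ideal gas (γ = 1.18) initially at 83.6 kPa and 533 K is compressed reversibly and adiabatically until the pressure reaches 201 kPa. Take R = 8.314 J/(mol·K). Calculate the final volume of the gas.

111 L

V₁ = nRT₁/P₁ = 4.42×8.314×533/83.6 = 234 L.
Adiabatic: T₂/T₁ = (P₂/P₁)^((γ−1)/γ) ⇒ T₂ = 533×(2.40)^0.153 = 609 K; V₂ = 111 L.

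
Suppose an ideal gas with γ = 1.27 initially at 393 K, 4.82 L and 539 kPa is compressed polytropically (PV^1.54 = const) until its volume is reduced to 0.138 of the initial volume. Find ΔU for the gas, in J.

18400 J

n = P₁V₁/(RT₁) = 539×4.82/(8.314×393) = 0.795 mol.
Polytropic n=1.54: T₂ = T₁(V₁/V₂)^(n−1) = 393×(7.25)^0.54 = 1150 K; P₂ = P₁(V₁/V₂)^n = 11400 kPa.
For an ideal gas ΔU = nCvΔT with Cv = R/(γ−1) = 30.8 J/(mol·K).
ΔU = 0.795×30.8×(1150−393) = 18400 J.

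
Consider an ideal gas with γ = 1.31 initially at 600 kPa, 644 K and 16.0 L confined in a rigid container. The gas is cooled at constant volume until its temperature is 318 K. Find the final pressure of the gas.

296 kPa

Isochoric: V stays 16.0 L; P/T = const ⇒ T₂ = 318 K, P₂ = 296 kPa.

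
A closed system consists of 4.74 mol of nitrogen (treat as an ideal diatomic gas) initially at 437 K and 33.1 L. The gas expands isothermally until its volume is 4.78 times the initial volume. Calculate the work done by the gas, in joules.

P₁ = nRT₁/V₁ = 4.74×8.314×437/33.1 = 520 kPa.
Isothermal: T stays 437 K; PV = const ⇒ V₂ = 158 L, P₂ = 109 kPa.
W = nRT ln(V₂/V₁) = 4.74×8.314×437×ln(4.78) = 26900 J.

26900 J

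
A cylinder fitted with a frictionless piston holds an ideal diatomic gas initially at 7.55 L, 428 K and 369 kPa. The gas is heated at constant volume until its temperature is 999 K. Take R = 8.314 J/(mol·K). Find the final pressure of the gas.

861 kPa

Isochoric: V stays 7.55 L; P/T = const ⇒ T₂ = 999 K, P₂ = 861 kPa.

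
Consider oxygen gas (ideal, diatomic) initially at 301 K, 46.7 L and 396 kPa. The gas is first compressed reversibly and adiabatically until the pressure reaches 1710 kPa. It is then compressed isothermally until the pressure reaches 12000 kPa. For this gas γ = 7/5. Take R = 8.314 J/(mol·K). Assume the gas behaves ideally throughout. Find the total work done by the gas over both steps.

n = P₁V₁/(RT₁) = 396×46.7/(8.314×301) = 7.39 mol.
Step 1 — Adiabatic: T₂/T₁ = (P₂/P₁)^((γ−1)/γ) ⇒ T₂ = 301×(4.32)^0.286 = 457 K; V₂ = 16.4 L.
ΔU = nCvΔT = 7.39×20.8×(457−301) = 24000 J.
Q = 0 for an adiabatic process, so W = −ΔU = -24000 J.
State after step 1: P = 1710 kPa, V = 16.4 L, T = 457 K.
Step 2 — Isothermal: T stays 457 K; PV = const ⇒ V₂ = 2.34 L, P₂ = 12000 kPa.
ΔU = 0 (ideal gas, T constant).
W = nRT ln(V₂/V₁) = 7.39×8.314×457×ln(0.142) = -54700 J.
Q = ΔU + W = -54700 J.
Net over both steps: W = -78700 J, Q = -54700 J, ΔU = 24000 J.

-78700 J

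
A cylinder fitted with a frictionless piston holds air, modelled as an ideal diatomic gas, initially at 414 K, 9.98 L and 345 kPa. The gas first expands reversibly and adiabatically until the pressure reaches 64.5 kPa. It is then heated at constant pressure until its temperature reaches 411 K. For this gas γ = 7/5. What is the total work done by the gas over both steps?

4560 J

n = P₁V₁/(RT₁) = 345×9.98/(8.314×414) = 1.00 mol.
Step 1 — Adiabatic: T₂/T₁ = (P₂/P₁)^((γ−1)/γ) ⇒ T₂ = 414×(0.187)^0.286 = 256 K; V₂ = 33.1 L.
ΔU = nCvΔT = 1.00×20.8×(256−414) = -3280 J.
Q = 0 for an adiabatic process, so W = −ΔU = 3280 J.
State after step 1: P = 64.5 kPa, V = 33.1 L, T = 256 K.
Step 2 — Isobaric: P stays 64.5 kPa; V/T = const ⇒ T₂ = 411 K, V₂ = 53.0 L.
W = PΔV = 64.5×(53.0−33.1) kPa·L = 1290 J.
ΔU = nCvΔT = 1.00×20.8×(411−256) = 3210 J.
Q = ΔU + W = nCpΔT = 4500 J.
Net over both steps: W = 4560 J, Q = 4500 J, ΔU = -62.4 J.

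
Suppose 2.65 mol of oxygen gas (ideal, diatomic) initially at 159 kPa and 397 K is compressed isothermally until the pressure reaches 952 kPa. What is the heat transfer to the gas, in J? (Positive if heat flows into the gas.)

-15700 J

V₁ = nRT₁/P₁ = 2.65×8.314×397/159 = 55.0 L.
Isothermal: T stays 397 K; PV = const ⇒ V₂ = 9.19 L, P₂ = 952 kPa.
ΔU = 0 (ideal gas, T constant).
W = nRT ln(V₂/V₁) = 2.65×8.314×397×ln(0.167) = -15700 J.
Q = ΔU + W = -15700 J.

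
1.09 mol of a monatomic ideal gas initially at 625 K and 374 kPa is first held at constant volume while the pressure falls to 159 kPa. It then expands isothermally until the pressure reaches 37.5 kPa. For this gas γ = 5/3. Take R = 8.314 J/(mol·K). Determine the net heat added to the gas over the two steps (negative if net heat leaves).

-1410 J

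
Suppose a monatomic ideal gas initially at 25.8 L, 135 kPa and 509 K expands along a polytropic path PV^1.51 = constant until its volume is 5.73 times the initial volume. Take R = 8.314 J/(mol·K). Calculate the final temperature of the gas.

209 K

Polytropic n=1.51: T₂ = T₁(V₁/V₂)^(n−1) = 509×(0.175)^0.51 = 209 K; P₂ = P₁(V₁/V₂)^n = 9.67 kPa.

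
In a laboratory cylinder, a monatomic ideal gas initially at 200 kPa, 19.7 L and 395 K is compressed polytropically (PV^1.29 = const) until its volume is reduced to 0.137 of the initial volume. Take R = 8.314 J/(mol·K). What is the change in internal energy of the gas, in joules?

n = P₁V₁/(RT₁) = 200×19.7/(8.314×395) = 1.20 mol.
Polytropic n=1.29: T₂ = T₁(V₁/V₂)^(n−1) = 395×(7.30)^0.29 = 703 K; P₂ = P₁(V₁/V₂)^n = 2600 kPa.
For an ideal gas ΔU = nCvΔT with Cv = (3/2)R = 12.5 J/(mol·K).
ΔU = 1.20×12.5×(703−395) = 4610 J.

4610 J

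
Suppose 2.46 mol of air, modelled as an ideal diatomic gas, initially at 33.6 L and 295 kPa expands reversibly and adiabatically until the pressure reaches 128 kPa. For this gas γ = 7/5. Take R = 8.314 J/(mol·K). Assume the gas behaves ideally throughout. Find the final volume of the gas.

61.0 L

T₁ = P₁V₁/(nR) = 295×33.6/(2.46×8.314) = 485 K.
Adiabatic: T₂/T₁ = (P₂/P₁)^((γ−1)/γ) ⇒ T₂ = 485×(0.434)^0.286 = 382 K; V₂ = 61.0 L.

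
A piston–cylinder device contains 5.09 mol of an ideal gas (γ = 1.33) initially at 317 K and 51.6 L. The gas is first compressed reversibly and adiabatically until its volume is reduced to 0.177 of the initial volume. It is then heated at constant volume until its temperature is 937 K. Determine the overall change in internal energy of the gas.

79500 J

P₁ = nRT₁/V₁ = 5.09×8.314×317/51.6 = 260 kPa.
Step 1 — Adiabatic: TV^(γ−1) = const ⇒ T₂ = 317×(5.65)^0.330 = 561 K; PV^γ = const ⇒ P₂ = 2600 kPa.
ΔU = nCvΔT = 5.09×25.2×(561−317) = 31300 J.
Q = 0 for an adiabatic process, so W = −ΔU = -31300 J.
State after step 1: P = 2600 kPa, V = 9.13 L, T = 561 K.
Step 2 — Isochoric: V stays 9.13 L; P/T = const ⇒ T₂ = 937 K, P₂ = 4340 kPa.
W = 0 (no volume change).
ΔU = nCvΔT = 5.09×25.2×(937−561) = 48200 J.
Q = ΔU = 48200 J.
Net over both steps: W = -31300 J, Q = 48200 J, ΔU = 79500 J.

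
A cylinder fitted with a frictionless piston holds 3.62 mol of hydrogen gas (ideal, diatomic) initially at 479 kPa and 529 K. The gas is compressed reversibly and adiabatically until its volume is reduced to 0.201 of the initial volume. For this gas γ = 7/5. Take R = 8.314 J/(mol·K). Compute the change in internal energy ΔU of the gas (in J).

35800 J

V₁ = nRT₁/P₁ = 3.62×8.314×529/479 = 33.2 L.
Adiabatic: TV^(γ−1) = const ⇒ T₂ = 529×(4.98)^0.400 = 1010 K; PV^γ = const ⇒ P₂ = 4530 kPa.
For an ideal gas ΔU = nCvΔT with Cv = (5/2)R = 20.8 J/(mol·K).
ΔU = 3.62×20.8×(1010−529) = 35800 J.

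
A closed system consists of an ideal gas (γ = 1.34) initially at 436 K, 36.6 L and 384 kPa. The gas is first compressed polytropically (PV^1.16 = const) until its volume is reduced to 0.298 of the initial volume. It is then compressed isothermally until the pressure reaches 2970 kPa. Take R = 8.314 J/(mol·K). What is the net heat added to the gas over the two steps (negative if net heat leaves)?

-20900 J

n = P₁V₁/(RT₁) = 384×36.6/(8.314×436) = 3.88 mol.
Step 1 — Polytropic n=1.16: T₂ = T₁(V₁/V₂)^(n−1) = 436×(3.36)^0.16 = 529 K; P₂ = P₁(V₁/V₂)^n = 1560 kPa.
W = (P₁V₁−P₂V₂)/(n−1) = (384×36.6−1560×10.9)/0.16 = -18800 J.
ΔU = nCvΔT = 3.88×24.5×(529−436) = 8840 J.
Q = ΔU + W = -9940 J.
State after step 1: P = 1560 kPa, V = 10.9 L, T = 529 K.
Step 2 — Isothermal: T stays 529 K; PV = const ⇒ V₂ = 5.74 L, P₂ = 2970 kPa.
ΔU = 0 (ideal gas, T constant).
W = nRT ln(V₂/V₁) = 3.88×8.314×529×ln(0.527) = -10900 J.
Q = ΔU + W = -10900 J.
Net over both steps: W = -29700 J, Q = -20900 J, ΔU = 8840 J.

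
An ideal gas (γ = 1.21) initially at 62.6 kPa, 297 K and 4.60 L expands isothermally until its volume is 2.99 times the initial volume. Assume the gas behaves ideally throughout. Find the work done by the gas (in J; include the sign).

315 J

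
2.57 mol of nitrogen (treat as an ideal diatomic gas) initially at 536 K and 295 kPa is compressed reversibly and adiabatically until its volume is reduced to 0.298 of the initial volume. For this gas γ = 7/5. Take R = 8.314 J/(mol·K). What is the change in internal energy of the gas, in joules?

V₁ = nRT₁/P₁ = 2.57×8.314×536/295 = 38.8 L.
Adiabatic: TV^(γ−1) = const ⇒ T₂ = 536×(3.36)^0.400 = 870 K; PV^γ = const ⇒ P₂ = 1610 kPa.
For an ideal gas ΔU = nCvΔT with Cv = (5/2)R = 20.8 J/(mol·K).
ΔU = 2.57×20.8×(870−536) = 17800 J.

17800 J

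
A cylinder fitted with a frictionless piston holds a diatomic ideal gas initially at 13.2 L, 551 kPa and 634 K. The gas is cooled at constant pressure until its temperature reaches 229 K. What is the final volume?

4.77 L

Isobaric: P stays 551 kPa; V/T = const ⇒ T₂ = 229 K, V₂ = 4.77 L.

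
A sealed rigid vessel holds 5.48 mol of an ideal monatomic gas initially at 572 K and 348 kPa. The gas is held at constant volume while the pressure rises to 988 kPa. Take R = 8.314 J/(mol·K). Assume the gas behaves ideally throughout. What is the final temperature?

1620 K

V₁ = nRT₁/P₁ = 5.48×8.314×572/348 = 74.9 L.
Isochoric: V stays 74.9 L; P/T = const ⇒ T₂ = 1620 K, P₂ = 988 kPa.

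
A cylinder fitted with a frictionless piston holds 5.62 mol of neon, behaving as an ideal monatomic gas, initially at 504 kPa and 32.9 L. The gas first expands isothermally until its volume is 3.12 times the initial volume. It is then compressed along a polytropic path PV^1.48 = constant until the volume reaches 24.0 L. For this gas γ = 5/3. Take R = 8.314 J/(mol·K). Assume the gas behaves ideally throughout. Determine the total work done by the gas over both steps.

T₁ = P₁V₁/(nR) = 504×32.9/(5.62×8.314) = 355 K.
Step 1 — Isothermal: T stays 355 K; PV = const ⇒ V₂ = 103 L, P₂ = 162 kPa.
ΔU = 0 (ideal gas, T constant).
W = nRT ln(V₂/V₁) = 5.62×8.314×355×ln(3.12) = 18900 J.
Q = ΔU + W = 18900 J.
State after step 1: P = 162 kPa, V = 103 L, T = 355 K.
Step 2 — Polytropic n=1.48: T₂ = T₁(V₁/V₂)^(n−1) = 355×(4.28)^0.48 = 713 K; P₂ = P₁(V₁/V₂)^n = 1390 kPa.
W = (P₁V₁−P₂V₂)/(n−1) = (162×103−1390×24.0)/0.48 = -34900 J.
ΔU = nCvΔT = 5.62×12.5×(713−355) = 25100 J.
Q = ΔU + W = -9760 J.
Net over both steps: W = -16000 J, Q = 9110 J, ΔU = 25100 J.

-16000 J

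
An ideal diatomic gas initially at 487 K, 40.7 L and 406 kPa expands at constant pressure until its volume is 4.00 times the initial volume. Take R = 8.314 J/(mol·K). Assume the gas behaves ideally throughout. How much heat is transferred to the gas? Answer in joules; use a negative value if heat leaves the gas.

n = P₁V₁/(RT₁) = 406×40.7/(8.314×487) = 4.08 mol.
Isobaric: P stays 406 kPa; V/T = const ⇒ T₂ = 1950 K, V₂ = 163 L.
W = PΔV = 406×(163−40.7) kPa·L = 49600 J.
ΔU = nCvΔT = 4.08×20.8×(1950−487) = 124000 J.
Q = ΔU + W = nCpΔT = 174000 J.

174000 J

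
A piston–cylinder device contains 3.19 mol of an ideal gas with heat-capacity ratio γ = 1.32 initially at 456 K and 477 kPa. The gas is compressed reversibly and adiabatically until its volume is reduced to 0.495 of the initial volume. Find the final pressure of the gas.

V₁ = nRT₁/P₁ = 3.19×8.314×456/477 = 25.4 L.
Adiabatic: TV^(γ−1) = const ⇒ T₂ = 456×(2.02)^0.320 = 571 K; PV^γ = const ⇒ P₂ = 1210 kPa.

1210 kPa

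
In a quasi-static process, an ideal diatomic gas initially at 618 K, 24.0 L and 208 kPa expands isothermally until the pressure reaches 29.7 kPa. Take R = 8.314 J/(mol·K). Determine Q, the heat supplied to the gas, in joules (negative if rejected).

n = P₁V₁/(RT₁) = 208×24.0/(8.314×618) = 0.972 mol.
Isothermal: T stays 618 K; PV = const ⇒ V₂ = 168 L, P₂ = 29.7 kPa.
ΔU = 0 (ideal gas, T constant).
W = nRT ln(V₂/V₁) = 0.972×8.314×618×ln(7.00) = 9720 J.
Q = ΔU + W = 9720 J.

9720 J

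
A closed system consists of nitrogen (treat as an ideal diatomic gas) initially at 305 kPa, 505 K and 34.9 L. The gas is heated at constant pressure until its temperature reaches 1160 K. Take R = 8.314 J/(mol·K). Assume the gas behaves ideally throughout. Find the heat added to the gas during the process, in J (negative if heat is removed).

48300 J

n = P₁V₁/(RT₁) = 305×34.9/(8.314×505) = 2.54 mol.
Isobaric: P stays 305 kPa; V/T = const ⇒ T₂ = 1160 K, V₂ = 80.2 L.
W = PΔV = 305×(80.2−34.9) kPa·L = 13800 J.
ΔU = nCvΔT = 2.54×20.8×(1160−505) = 34500 J.
Q = ΔU + W = nCpΔT = 48300 J.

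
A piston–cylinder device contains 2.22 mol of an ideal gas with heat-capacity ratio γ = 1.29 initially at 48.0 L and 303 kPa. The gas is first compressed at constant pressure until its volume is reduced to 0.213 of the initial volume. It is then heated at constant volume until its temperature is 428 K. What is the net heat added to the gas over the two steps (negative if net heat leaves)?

-34400 J

T₁ = P₁V₁/(nR) = 303×48.0/(2.22×8.314) = 788 K.
Step 1 — Isobaric: P stays 303 kPa; V/T = const ⇒ T₂ = 168 K, V₂ = 10.2 L.
W = PΔV = 303×(10.2−48.0) kPa·L = -11400 J.
ΔU = nCvΔT = 2.22×28.7×(168−788) = -39500 J.
Q = ΔU + W = nCpΔT = -50900 J.
State after step 1: P = 303 kPa, V = 10.2 L, T = 168 K.
Step 2 — Isochoric: V stays 10.2 L; P/T = const ⇒ T₂ = 428 K, P₂ = 773 kPa.
W = 0 (no volume change).
ΔU = nCvΔT = 2.22×28.7×(428−168) = 16600 J.
Q = ΔU = 16600 J.
Net over both steps: W = -11400 J, Q = -34400 J, ΔU = -22900 J.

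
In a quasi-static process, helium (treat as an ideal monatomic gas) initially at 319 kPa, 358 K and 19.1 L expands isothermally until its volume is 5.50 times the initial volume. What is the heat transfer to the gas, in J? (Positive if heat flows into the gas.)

10400 J

n = P₁V₁/(RT₁) = 319×19.1/(8.314×358) = 2.05 mol.
Isothermal: T stays 358 K; PV = const ⇒ V₂ = 105 L, P₂ = 58.0 kPa.
ΔU = 0 (ideal gas, T constant).
W = nRT ln(V₂/V₁) = 2.05×8.314×358×ln(5.50) = 10400 J.
Q = ΔU + W = 10400 J.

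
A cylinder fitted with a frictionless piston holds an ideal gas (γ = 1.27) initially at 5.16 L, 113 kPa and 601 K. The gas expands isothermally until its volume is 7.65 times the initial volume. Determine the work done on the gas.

-1190 J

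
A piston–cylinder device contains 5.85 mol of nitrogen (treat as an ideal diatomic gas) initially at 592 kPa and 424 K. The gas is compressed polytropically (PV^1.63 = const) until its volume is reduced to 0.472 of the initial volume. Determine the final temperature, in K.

680 K

V₁ = nRT₁/P₁ = 5.85×8.314×424/592 = 34.8 L.
Polytropic n=1.63: T₂ = T₁(V₁/V₂)^(n−1) = 424×(2.12)^0.63 = 680 K; P₂ = P₁(V₁/V₂)^n = 2010 kPa.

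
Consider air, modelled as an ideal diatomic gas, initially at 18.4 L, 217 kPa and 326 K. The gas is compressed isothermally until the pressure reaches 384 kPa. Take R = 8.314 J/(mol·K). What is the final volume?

10.4 L

Isothermal: T stays 326 K; PV = const ⇒ V₂ = 10.4 L, P₂ = 384 kPa.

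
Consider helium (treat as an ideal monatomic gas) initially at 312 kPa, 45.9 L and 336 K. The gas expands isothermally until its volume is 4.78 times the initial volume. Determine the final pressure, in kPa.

65.3 kPa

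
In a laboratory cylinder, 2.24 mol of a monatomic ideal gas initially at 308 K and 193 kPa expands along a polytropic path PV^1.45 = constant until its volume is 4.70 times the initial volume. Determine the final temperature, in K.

V₁ = nRT₁/P₁ = 2.24×8.314×308/193 = 29.7 L.
Polytropic n=1.45: T₂ = T₁(V₁/V₂)^(n−1) = 308×(0.213)^0.45 = 153 K; P₂ = P₁(V₁/V₂)^n = 20.5 kPa.

153 K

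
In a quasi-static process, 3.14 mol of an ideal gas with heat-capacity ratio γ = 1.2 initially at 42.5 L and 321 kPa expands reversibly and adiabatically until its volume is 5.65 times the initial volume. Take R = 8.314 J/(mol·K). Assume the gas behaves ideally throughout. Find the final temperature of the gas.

370 K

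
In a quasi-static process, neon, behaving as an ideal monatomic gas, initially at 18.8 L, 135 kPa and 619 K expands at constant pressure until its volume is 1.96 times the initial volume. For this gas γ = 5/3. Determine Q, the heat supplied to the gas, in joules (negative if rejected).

n = P₁V₁/(RT₁) = 135×18.8/(8.314×619) = 0.493 mol.
Isobaric: P stays 135 kPa; V/T = const ⇒ T₂ = 1210 K, V₂ = 36.8 L.
W = PΔV = 135×(36.8−18.8) kPa·L = 2440 J.
ΔU = nCvΔT = 0.493×12.5×(1210−619) = 3650 J.
Q = ΔU + W = nCpΔT = 6090 J.

6090 J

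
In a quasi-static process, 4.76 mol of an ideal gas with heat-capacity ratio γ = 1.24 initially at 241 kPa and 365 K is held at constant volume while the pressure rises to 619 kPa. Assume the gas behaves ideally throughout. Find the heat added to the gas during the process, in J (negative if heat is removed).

V₁ = nRT₁/P₁ = 4.76×8.314×365/241 = 59.9 L.
Isochoric: V stays 59.9 L; P/T = const ⇒ T₂ = 937 K, P₂ = 619 kPa.
W = 0 (no volume change).
ΔU = nCvΔT = 4.76×34.6×(937−365) = 94400 J.
Q = ΔU = 94400 J.

94400 J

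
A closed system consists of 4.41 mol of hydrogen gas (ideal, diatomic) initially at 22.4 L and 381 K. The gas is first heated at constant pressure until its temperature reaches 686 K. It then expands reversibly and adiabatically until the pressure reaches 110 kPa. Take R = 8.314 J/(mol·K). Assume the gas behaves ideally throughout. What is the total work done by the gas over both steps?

P₁ = nRT₁/V₁ = 4.41×8.314×381/22.4 = 624 kPa.
Step 1 — Isobaric: P stays 624 kPa; V/T = const ⇒ T₂ = 686 K, V₂ = 40.3 L.
W = PΔV = 624×(40.3−22.4) kPa·L = 11200 J.
ΔU = nCvΔT = 4.41×20.8×(686−381) = 28000 J.
Q = ΔU + W = nCpΔT = 39100 J.
State after step 1: P = 624 kPa, V = 40.3 L, T = 686 K.
Step 2 — Adiabatic: T₂/T₁ = (P₂/P₁)^((γ−1)/γ) ⇒ T₂ = 686×(0.176)^0.286 = 418 K; V₂ = 139 L.
ΔU = nCvΔT = 4.41×20.8×(418−686) = -24600 J.
Q = 0 for an adiabatic process, so W = −ΔU = 24600 J.
Net over both steps: W = 35800 J, Q = 39100 J, ΔU = 3380 J.

35800 J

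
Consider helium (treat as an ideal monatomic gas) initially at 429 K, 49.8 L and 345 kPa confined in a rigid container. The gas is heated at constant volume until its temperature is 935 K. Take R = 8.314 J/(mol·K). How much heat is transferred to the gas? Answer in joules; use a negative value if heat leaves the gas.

30400 J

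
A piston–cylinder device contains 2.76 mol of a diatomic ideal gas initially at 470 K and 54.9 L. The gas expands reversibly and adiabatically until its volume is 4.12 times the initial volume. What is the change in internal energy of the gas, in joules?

P₁ = nRT₁/V₁ = 2.76×8.314×470/54.9 = 196 kPa.
Adiabatic: TV^(γ−1) = const ⇒ T₂ = 470×(0.243)^0.400 = 267 K; PV^γ = const ⇒ P₂ = 27.1 kPa.
For an ideal gas ΔU = nCvΔT with Cv = (5/2)R = 20.8 J/(mol·K).
ΔU = 2.76×20.8×(267−470) = -11700 J.

-11700 J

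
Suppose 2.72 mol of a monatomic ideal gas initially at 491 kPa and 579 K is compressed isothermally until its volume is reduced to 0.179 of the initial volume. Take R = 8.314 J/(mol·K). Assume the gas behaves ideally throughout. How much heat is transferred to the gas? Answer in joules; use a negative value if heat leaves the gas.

-22500 J

V₁ = nRT₁/P₁ = 2.72×8.314×579/491 = 26.7 L.
Isothermal: T stays 579 K; PV = const ⇒ V₂ = 4.77 L, P₂ = 2740 kPa.
ΔU = 0 (ideal gas, T constant).
W = nRT ln(V₂/V₁) = 2.72×8.314×579×ln(0.179) = -22500 J.
Q = ΔU + W = -22500 J.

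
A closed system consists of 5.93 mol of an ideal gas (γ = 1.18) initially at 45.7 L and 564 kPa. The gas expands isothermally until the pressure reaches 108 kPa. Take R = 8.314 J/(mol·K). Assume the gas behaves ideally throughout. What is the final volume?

T₁ = P₁V₁/(nR) = 564×45.7/(5.93×8.314) = 523 K.
Isothermal: T stays 523 K; PV = const ⇒ V₂ = 239 L, P₂ = 108 kPa.

239 L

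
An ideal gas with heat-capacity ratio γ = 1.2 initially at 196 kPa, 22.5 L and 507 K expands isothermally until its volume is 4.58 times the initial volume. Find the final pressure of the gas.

42.8 kPa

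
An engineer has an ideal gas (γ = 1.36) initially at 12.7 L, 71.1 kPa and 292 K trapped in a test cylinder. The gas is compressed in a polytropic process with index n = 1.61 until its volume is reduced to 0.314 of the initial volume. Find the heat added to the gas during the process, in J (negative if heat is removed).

1060 J

n = P₁V₁/(RT₁) = 71.1×12.7/(8.314×292) = 0.372 mol.
Polytropic n=1.61: T₂ = T₁(V₁/V₂)^(n−1) = 292×(3.18)^0.61 = 592 K; P₂ = P₁(V₁/V₂)^n = 459 kPa.
W = (P₁V₁−P₂V₂)/(n−1) = (71.1×12.7−459×3.99)/0.61 = -1520 J.
ΔU = nCvΔT = 0.372×23.1×(592−292) = 2580 J.
Q = ΔU + W = 1060 J.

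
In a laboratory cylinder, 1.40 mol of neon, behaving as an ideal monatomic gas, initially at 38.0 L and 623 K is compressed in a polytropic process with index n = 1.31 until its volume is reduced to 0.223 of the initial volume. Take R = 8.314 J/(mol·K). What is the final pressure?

1360 kPa

P₁ = nRT₁/V₁ = 1.40×8.314×623/38.0 = 191 kPa.
Polytropic n=1.31: T₂ = T₁(V₁/V₂)^(n−1) = 623×(4.48)^0.31 = 992 K; P₂ = P₁(V₁/V₂)^n = 1360 kPa.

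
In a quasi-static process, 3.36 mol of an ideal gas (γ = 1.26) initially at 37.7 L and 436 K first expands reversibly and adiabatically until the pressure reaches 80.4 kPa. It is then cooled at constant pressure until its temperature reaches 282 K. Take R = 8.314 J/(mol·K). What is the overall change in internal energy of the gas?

-16500 J

P₁ = nRT₁/V₁ = 3.36×8.314×436/37.7 = 323 kPa.
Step 1 — Adiabatic: T₂/T₁ = (P₂/P₁)^((γ−1)/γ) ⇒ T₂ = 436×(0.249)^0.206 = 327 K; V₂ = 114 L.
ΔU = nCvΔT = 3.36×32.0×(327−436) = -11700 J.
Q = 0 for an adiabatic process, so W = −ΔU = 11700 J.
State after step 1: P = 80.4 kPa, V = 114 L, T = 327 K.
Step 2 — Isobaric: P stays 80.4 kPa; V/T = const ⇒ T₂ = 282 K, V₂ = 98.0 L.
W = PΔV = 80.4×(98.0−114) kPa·L = -1260 J.
ΔU = nCvΔT = 3.36×32.0×(282−327) = -4860 J.
Q = ΔU + W = nCpΔT = -6120 J.
Net over both steps: W = 10400 J, Q = -6120 J, ΔU = -16500 J.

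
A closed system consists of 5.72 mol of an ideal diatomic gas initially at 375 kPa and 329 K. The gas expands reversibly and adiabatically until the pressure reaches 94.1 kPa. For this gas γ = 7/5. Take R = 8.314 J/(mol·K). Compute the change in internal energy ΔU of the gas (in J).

-12800 J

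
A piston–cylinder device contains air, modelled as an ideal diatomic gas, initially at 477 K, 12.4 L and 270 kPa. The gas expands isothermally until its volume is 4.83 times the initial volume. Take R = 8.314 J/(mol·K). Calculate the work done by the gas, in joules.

n = P₁V₁/(RT₁) = 270×12.4/(8.314×477) = 0.844 mol.
Isothermal: T stays 477 K; PV = const ⇒ V₂ = 59.9 L, P₂ = 55.9 kPa.
W = nRT ln(V₂/V₁) = 0.844×8.314×477×ln(4.83) = 5270 J.

5270 J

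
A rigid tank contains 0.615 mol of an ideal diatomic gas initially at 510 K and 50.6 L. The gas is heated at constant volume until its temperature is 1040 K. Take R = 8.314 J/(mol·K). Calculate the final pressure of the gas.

P₁ = nRT₁/V₁ = 0.615×8.314×510/50.6 = 51.5 kPa.
Isochoric: V stays 50.6 L; P/T = const ⇒ T₂ = 1040 K, P₂ = 105 kPa.

105 kPa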